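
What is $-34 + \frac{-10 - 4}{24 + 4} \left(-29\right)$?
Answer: $- \frac{39}{2} \approx -19.5$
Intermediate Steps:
$-34 + \frac{-10 - 4}{24 + 4} \left(-29\right) = -34 + - \frac{14}{28} \left(-29\right) = -34 + \left(-14\right) \frac{1}{28} \left(-29\right) = -34 - - \frac{29}{2} = -34 + \frac{29}{2} = - \frac{39}{2}$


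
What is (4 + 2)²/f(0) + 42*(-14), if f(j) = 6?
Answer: -582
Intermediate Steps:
(4 + 2)²/f(0) + 42*(-14) = (4 + 2)²/6 + 42*(-14) = 6²*(⅙) - 588 = 36*(⅙) - 588 = 6 - 588 = -582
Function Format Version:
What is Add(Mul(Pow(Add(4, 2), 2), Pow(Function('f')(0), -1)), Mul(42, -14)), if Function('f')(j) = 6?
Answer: -582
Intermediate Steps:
Add(Mul(Pow(Add(4, 2), 2), Pow(Function('f')(0), -1)), Mul(42, -14)) = Add(Mul(Pow(Add(4, 2), 2), Pow(6, -1)), Mul(42, -14)) = Add(Mul(Pow(6, 2), Rational(1, 6)), -588) = Add(Mul(36, Rational(1, 6)), -588) = Add(6, -588) = -582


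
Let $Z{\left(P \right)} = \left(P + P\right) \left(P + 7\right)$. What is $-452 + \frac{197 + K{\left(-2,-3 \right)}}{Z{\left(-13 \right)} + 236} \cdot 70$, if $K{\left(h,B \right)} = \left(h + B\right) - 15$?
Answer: $- \frac{11771}{28} \approx -420.39$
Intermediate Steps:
$Z{\left(P \right)} = 2 P \left(7 + P\right)$
$K{\left(h,B \right)} = -15 + B + h$ ($K{\left(h,B \right)} = \left(B + h\right) - 15 = -15 + B + h$)
$-452 + \frac{197 + K{\left(-2,-3 \right)}}{Z{\left(-13 \right)} + 236} \cdot 70 = -452 + \frac{197 - 20}{2 \left(-13\right) \left(7 - 13\right) + 236} \cdot 70 = -452 + \frac{197 - 20}{2 \left(-13\right) \left(-6\right) + 236} \cdot 70 = -452 + \frac{177}{156 + 236} \cdot 70 = -452 + \frac{177}{392} \cdot 70 = -452 + \frac{885}{28} = - \frac{11771}{28}$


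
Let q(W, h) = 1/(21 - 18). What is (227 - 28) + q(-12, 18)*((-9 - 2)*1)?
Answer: 586/3 ≈ 195.33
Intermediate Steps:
q(W, h) = 1/3
(227 - 28) + q(-12, 18)*((-9 - 2)*1) = (227 - 28) + ((-9 - 2)*1)/3 = 199 + (-11*1)/3 = 199 + (1/3)*(-11) = 199 - 11/3 = 586/3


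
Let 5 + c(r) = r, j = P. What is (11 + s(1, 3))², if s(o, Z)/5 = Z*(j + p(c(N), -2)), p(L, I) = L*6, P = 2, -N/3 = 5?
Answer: 3094081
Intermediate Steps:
N = -15 (N = -3*5 = -15)
j = 2
c(r) = -5 + r
p(L, I) = 6*L
s(o, Z) = -590*Z (s(o, Z) = 5*(Z*(2 + 6*(-5 - 15))) = 5*(Z*(2 + 6*(-20))) = 5*(Z*(2 - 120)) = 5*(Z*(-118)) = 5*(-118*Z) = -590*Z)
(11 + s(1, 3))² = (11 - 590*3)² = (11 - 1770)² = (-1759)² = 3094081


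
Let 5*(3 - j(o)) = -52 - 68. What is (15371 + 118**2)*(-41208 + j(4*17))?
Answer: -1206397395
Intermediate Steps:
j(o) = 27 (j(o) = 3 - (-52 - 68)/5 = 3 - 1/5*(-120) = 3 + 24 = 27)
(15371 + 118**2)*(-41208 + j(4*17)) = (15371 + 118**2)*(-41208 + 27) = (15371 + 13924)*(-41181) = 29295*(-41181) = -1206397395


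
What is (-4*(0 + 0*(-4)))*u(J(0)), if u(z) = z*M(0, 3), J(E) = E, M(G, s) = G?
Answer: 0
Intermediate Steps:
u(z) = 0 (u(z) = z*0 = 0)
(-4*(0 + 0*(-4)))*u(J(0)) = -4*(0 + 0*(-4))*0 = -4*(0 + 0)*0 = -4*0*0 = 0*0 = 0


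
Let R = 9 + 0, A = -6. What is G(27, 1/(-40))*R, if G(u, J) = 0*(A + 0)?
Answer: 0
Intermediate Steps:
G(u, J) = 0 (G(u, J) = 0*(-6 + 0) = 0*(-6) = 0)
R = 9
G(27, 1/(-40))*R = 0*9 = 0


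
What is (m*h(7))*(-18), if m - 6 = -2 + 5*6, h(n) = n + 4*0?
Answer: -4284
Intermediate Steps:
h(n) = n (h(n) = n + 0 = n)
m = 34 (m = 6 + (-2 + 5*6) = 6 + (-2 + 30) = 6 + 28 = 34)
(m*h(7))*(-18) = (34*7)*(-18) = 238*(-18) = -4284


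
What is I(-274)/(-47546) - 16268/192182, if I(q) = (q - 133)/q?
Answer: -106005639973/1251835495964 ≈ -0.084680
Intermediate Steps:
I(q) = (-133 + q)/q
I(-274)/(-47546) - 16268/192182 = ((-133 - 274)/(-274))/(-47546) - 16268/192182 = -1/274*(-407)*(-1/47546) - 16268*1/192182 = (407/274)*(-1/47546) - 8134/96091 = -407/13027604 - 8134/96091 = -106005639973/1251835495964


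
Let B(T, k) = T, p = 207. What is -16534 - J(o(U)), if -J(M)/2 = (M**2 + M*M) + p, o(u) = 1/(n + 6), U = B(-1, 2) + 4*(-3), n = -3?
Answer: -145076/9 ≈ -16120.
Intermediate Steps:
U = -13 (U = -1 + 4*(-3) = -1 - 12 = -13)
o(u) = 1/3 (o(u) = 1/(-3 + 6) = 1/3)
J(M) = -414 - 4*M**2 (J(M) = -2*((M**2 + M*M) + 207) = -2*((M**2 + M**2) + 207) = -2*(2*M**2 + 207) = -2*(207 + 2*M**2) = -414 - 4*M**2)
-16534 - J(o(U)) = -16534 - (-414 - 4*(1/3)**2) = -16534 - (-414 - 4*1/9) = -16534 - (-414 - 4/9) = -16534 - 1*(-3730/9) = -16534 + 3730/9 = -145076/9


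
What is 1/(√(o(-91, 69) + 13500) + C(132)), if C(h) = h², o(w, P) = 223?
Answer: 17424/303582053 - √13723/303582053 ≈ 5.7009e-5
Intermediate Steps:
1/(√(o(-91, 69) + 13500) + C(132)) = 1/(√(223 + 13500) + 132²) = 1/(√13723 + 17424) = 1/(17424 + √13723)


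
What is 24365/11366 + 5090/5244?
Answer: 23202875/7450413 ≈ 3.1143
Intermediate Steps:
24365/11366 + 5090/5244 = 24365*(1/11366) + 5090*(1/5244) = 24365/11366 + 2545/2622 = 23202875/7450413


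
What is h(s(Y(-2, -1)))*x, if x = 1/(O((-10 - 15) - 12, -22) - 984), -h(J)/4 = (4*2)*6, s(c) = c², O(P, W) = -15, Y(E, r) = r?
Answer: 64/333 ≈ 0.19219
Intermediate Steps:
h(J) = -192 (h(J) = -4*4*2*6 = -32*6 = -4*48 = -192)
x = -1/999 (x = 1/(-15 - 984) = 1/(-999) = -1/999 ≈ -0.0010010)
h(s(Y(-2, -1)))*x = -192*(-1/999) = 64/333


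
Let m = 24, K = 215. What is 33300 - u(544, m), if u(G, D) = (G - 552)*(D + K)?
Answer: 35212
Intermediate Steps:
u(G, D) = (-552 + G)*(215 + D) (u(G, D) = (G - 552)*(D + 215) = (-552 + G)*(215 + D))
33300 - u(544, m) = 33300 - (-118680 - 552*24 + 215*544 + 24*544) = 33300 - (-118680 - 13248 + 116960 + 13056) = 33300 - 1*(-1912) = 33300 + 1912 = 35212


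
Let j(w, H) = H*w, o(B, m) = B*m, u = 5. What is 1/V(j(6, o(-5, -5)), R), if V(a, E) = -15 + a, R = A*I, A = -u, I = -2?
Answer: 1/135 ≈ 0.0074074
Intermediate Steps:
A = -5 (A = -1*5 = -5)
R = 10 (R = -5*(-2) = 10)
1/V(j(6, o(-5, -5)), R) = 1/(-15 - 5*(-5)*6) = 1/(-15 + 25*6) = 1/(-15 + 150) = 1/135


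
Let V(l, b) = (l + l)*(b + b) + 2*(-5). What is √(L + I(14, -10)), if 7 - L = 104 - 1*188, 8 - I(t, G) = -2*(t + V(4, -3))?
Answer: √11 ≈ 3.3166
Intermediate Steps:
V(l, b) = -10 + 4*b*l (V(l, b) = (2*l)*(2*b) - 10 = 4*b*l - 10 = -10 + 4*b*l)
I(t, G) = -108 + 2*t (I(t, G) = 8 - (-2)*(t + (-10 + 4*(-3)*4)) = 8 - (-2)*(t + (-10 - 48)) = 8 - (-2)*(t - 58) = 8 - (-2)*(-58 + t) = 8 - (116 - 2*t) = 8 + (-116 + 2*t) = -108 + 2*t)
L = 91 (L = 7 - (104 - 1*188) = 7 - (104 - 188) = 7 - 1*(-84) = 7 + 84 = 91)
√(L + I(14, -10)) = √(91 + (-108 + 2*14)) = √(91 + (-108 + 28)) = √(91 - 80) = √11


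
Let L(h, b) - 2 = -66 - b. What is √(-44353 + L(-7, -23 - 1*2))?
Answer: 2*I*√11098 ≈ 210.69*I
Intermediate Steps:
L(h, b) = -64 - b (L(h, b) = 2 + (-66 - b) = -64 - b)
√(-44353 + L(-7, -23 - 1*2)) = √(-44353 + (-64 - (-23 - 1*2))) = √(-44353 + (-64 - (-23 - 2))) = √(-44353 + (-64 - 1*(-25))) = √(-44353 + (-64 + 25)) = √(-44353 - 39) = √(-44392) = 2*I*√11098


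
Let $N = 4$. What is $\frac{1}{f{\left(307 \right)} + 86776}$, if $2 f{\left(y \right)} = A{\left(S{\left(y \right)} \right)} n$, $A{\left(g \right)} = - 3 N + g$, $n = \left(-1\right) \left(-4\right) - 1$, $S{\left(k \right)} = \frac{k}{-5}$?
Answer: $\frac{10}{866659} \approx 1.1539 \cdot 10^{-5}$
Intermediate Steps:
$S{\left(k \right)} = - \frac{k}{5}$ ($S{\left(k \right)} = k \left(- \frac{1}{5}\right) = - \frac{k}{5}$)
$n = 3$ ($n = 4 - 1 = 3$)
$A{\left(g \right)} = -12 + g$ ($A{\left(g \right)} = \left(-3\right) 4 + g = -12 + g$)
$f{\left(y \right)} = -18 - \frac{3 y}{10}$ ($f{\left(y \right)} = \frac{\left(-12 - \frac{y}{5}\right) 3}{2} = \frac{-36 - \frac{3 y}{5}}{2} = -18 - \frac{3 y}{10}$)
$\frac{1}{f{\left(307 \right)} + 86776} = \frac{1}{\left(-18 - \frac{921}{10}\right) + 86776} = \frac{1}{- \frac{1101}{10} + 86776} = \frac{1}{\frac{866659}{10}} = \frac{10}{866659}$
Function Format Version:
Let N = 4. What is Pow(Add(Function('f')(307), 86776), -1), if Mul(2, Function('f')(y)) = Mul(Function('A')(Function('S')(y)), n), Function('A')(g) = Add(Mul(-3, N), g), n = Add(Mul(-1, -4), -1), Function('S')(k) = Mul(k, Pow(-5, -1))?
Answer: Rational(10, 866659) ≈ 1.1539e-5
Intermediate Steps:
Function('S')(k) = Mul(Rational(-1, 5), k) (Function('S')(k) = Mul(k, Rational(-1, 5)) = Mul(Rational(-1, 5), k))
n = 3 (n = Add(4, -1) = 3)
Function('A')(g) = Add(-12, g) (Function('A')(g) = Add(Mul(-3, 4), g) = Add(-12, g))
Function('f')(y) = Add(-18, Mul(Rational(-3, 10), y)) (Function('f')(y) = Mul(Rational(1, 2), Mul(Add(-12, Mul(Rational(-1, 5), y)), 3)) = Mul(Rational(1, 2), Add(-36, Mul(Rational(-3, 5), y))) = Add(-18, Mul(Rational(-3, 10), y)))
Pow(Add(Function('f')(307), 86776), -1) = Pow(Add(Add(-18, Mul(Rational(-3, 10), 307)), 86776), -1) = Pow(Add(Add(-18, Rational(-921, 10)), 86776), -1) = Pow(Add(Rational(-1101, 10), 86776), -1) = Pow(Rational(866659, 10), -1) = Rational(10, 866659)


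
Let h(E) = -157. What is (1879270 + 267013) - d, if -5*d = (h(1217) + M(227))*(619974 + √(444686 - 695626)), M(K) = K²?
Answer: 31860035743/5 + 102744*I*√62735/5 ≈ 6.372e+9 + 5.1468e+6*I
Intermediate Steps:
d = -31849304328/5 - 102744*I*√62735/5 (d = -(-157 + 227²)*(619974 + √(444686 - 695626))/5 = -(-157 + 51529)*(619974 + √(-250940))/5 = -51372*(619974 + 2*I*√62735)/5 = -(31849304328 + 102744*I*√62735)/5 = -31849304328/5 - 102744*I*√62735/5 ≈ -6.3699e+9 - 5.1468e+6*I)
(1879270 + 267013) - d = (1879270 + 267013) - (-31849304328/5 - 102744*I*√62735/5) = 2146283 + (31849304328/5 + 102744*I*√62735/5) = 31860035743/5 + 102744*I*√62735/5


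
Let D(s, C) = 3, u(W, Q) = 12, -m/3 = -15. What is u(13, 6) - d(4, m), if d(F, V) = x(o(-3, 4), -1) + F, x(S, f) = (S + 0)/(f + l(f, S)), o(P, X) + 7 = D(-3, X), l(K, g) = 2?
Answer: 12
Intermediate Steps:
m = 45 (m = -3*(-15) = 45)
o(P, X) = -4 (o(P, X) = -7 + 3 = -4)
x(S, f) = S/(2 + f) (x(S, f) = (S + 0)/(f + 2) = S/(2 + f))
d(F, V) = -4 + F (d(F, V) = -4/(2 - 1) + F = -4/1 + F = -4*1 + F = -4 + F)
u(13, 6) - d(4, m) = 12 - (-4 + 4) = 12 - 1*0 = 12 + 0 = 12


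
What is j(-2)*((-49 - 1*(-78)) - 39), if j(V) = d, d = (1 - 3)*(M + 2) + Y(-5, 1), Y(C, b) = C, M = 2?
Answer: 130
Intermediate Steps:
d = -13 (d = (1 - 3)*(2 + 2) - 5 = -2*4 - 5 = -8 - 5 = -13)
j(V) = -13
j(-2)*((-49 - 1*(-78)) - 39) = -13*((-49 - 1*(-78)) - 39) = -13*((-49 + 78) - 39) = -13*(29 - 39) = -13*(-10) = 130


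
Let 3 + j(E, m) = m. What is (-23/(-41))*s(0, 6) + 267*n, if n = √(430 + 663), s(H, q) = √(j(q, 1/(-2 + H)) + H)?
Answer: 267*√1093 + 23*I*√14/82 ≈ 8827.2 + 1.0495*I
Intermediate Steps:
j(E, m) = -3 + m
s(H, q) = √(-3 + H + 1/(-2 + H)) (s(H, q) = √((-3 + 1/(-2 + H)) + H) = √(-3 + H + 1/(-2 + H)))
n = √1093 ≈ 33.061
(-23/(-41))*s(0, 6) + 267*n = (-23/(-41))*√((1 + (-3 + 0)*(-2 + 0))/(-2 + 0)) + 267*√1093 = (-23*(-1/41))*√((1 - 3*(-2))/(-2)) + 267*√1093 = 23*√(-(1 + 6)/2)/41 + 267*√1093 = 23*√(-½*7)/41 + 267*√1093 = 23*√(-7/2)/41 + 267*√1093 = 23*(I*√14/2)/41 + 267*√1093 = 23*I*√14/82 + 267*√1093 = 267*√1093 + 23*I*√14/82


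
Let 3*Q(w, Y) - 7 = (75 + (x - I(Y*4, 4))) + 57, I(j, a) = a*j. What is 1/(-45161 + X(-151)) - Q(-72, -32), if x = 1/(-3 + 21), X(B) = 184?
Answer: -527085517/2428758 ≈ -217.02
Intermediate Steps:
x = 1/18 ≈ 0.055556
Q(w, Y) = 2503/54 - 16*Y/3 (Q(w, Y) = 7/3 + ((75 + (1/18 - 4*Y*4)) + 57)/3 = 7/3 + ((75 + (1/18 - 4*4*Y)) + 57)/3 = 7/3 + ((75 + (1/18 - 16*Y)) + 57)/3 = 7/3 + ((1351/18 - 16*Y) + 57)/3 = 7/3 + (2377/18 - 16*Y)/3 = 7/3 + (2377/54 - 16*Y/3) = 2503/54 - 16*Y/3)
1/(-45161 + X(-151)) - Q(-72, -32) = 1/(-45161 + 184) - (2503/54 - 16/3*(-32)) = 1/(-44977) - (2503/54 + 512/3) = -1/44977 - 1*11719/54 = -1/44977 - 11719/54 = -527085517/2428758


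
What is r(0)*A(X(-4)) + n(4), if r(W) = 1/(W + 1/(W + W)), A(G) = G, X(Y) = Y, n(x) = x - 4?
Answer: 0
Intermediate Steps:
n(x) = -4 + x
r(W) = 1/(W + 1/(2*W))
r(0)*A(X(-4)) + n(4) = (2*0/(1 + 2*0**2))*(-4) + (-4 + 4) = (2*0/(1 + 2*0))*(-4) + 0 = (2*0/(1 + 0))*(-4) + 0 = (2*0/1)*(-4) + 0 = (2*0*1)*(-4) + 0 = 0*(-4) + 0 = 0 + 0 = 0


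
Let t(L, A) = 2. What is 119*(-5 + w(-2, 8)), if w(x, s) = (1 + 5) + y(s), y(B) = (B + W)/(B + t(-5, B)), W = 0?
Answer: 1071/5 ≈ 214.20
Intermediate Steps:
y(B) = B/(2 + B) (y(B) = (B + 0)/(B + 2) = B/(2 + B))
w(x, s) = 6 + s/(2 + s) (w(x, s) = (1 + 5) + s/(2 + s) = 6 + s/(2 + s))
119*(-5 + w(-2, 8)) = 119*(-5 + (12 + 7*8)/(2 + 8)) = 119*(-5 + (12 + 56)/10) = 119*(-5 + (⅒)*68) = 119*(-5 + 34/5) = 119*(9/5) = 1071/5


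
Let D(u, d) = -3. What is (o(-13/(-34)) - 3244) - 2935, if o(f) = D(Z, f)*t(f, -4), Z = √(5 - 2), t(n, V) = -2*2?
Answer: -6167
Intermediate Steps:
t(n, V) = -4
Z = √3 ≈ 1.7320
o(f) = 12 (o(f) = -3*(-4) = 12)
(o(-13/(-34)) - 3244) - 2935 = (12 - 3244) - 2935 = -3232 - 2935 = -6167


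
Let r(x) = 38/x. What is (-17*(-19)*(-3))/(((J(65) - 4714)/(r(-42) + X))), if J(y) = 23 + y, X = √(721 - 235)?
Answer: -6137/32382 + 969*√6/514 ≈ 4.4283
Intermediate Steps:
X = 9*√6 (X = √486 = 9*√6 ≈ 22.045)
(-17*(-19)*(-3))/(((J(65) - 4714)/(r(-42) + X))) = (-17*(-19)*(-3))/((((23 + 65) - 4714)/(38/(-42) + 9*√6))) = (323*(-3))/(((88 - 4714)/(38*(-1/42) + 9*√6))) = -(6137/32382 - 969*√6/514) = -969*(19/97146 - √6/514) = -6137/32382 + 969*√6/514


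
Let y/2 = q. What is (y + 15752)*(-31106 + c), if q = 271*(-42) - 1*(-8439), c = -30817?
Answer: -610932318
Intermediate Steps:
q = -2943 (q = -11382 + 8439 = -2943)
y = -5886 (y = 2*(-2943) = -5886)
(y + 15752)*(-31106 + c) = (-5886 + 15752)*(-31106 - 30817) = 9866*(-61923) = -610932318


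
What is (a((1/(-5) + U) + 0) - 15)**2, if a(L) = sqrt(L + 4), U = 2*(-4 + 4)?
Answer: (75 - sqrt(95))**2/25 ≈ 170.32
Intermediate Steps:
U = 0 (U = 2*0 = 0)
a(L) = sqrt(4 + L)
(a((1/(-5) + U) + 0) - 15)**2 = (sqrt(4 + ((1/(-5) + 0) + 0)) - 15)**2 = (sqrt(4 + ((1*(-1/5) + 0) + 0)) - 15)**2 = (sqrt(4 + ((-1/5 + 0) + 0)) - 15)**2 = (sqrt(4 + (-1/5 + 0)) - 15)**2 = (sqrt(4 - 1/5) - 15)**2 = (sqrt(19/5) - 15)**2 = (sqrt(95)/5 - 15)**2 = (-15 + sqrt(95)/5)**2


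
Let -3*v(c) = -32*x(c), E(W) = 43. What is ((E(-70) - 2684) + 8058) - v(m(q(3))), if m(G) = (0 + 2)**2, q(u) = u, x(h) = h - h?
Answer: 5417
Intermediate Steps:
x(h) = 0
m(G) = 4 (m(G) = 2**2 = 4)
v(c) = 0 (v(c) = -(-32)*0/3 = -1/3*0 = 0)
((E(-70) - 2684) + 8058) - v(m(q(3))) = ((43 - 2684) + 8058) - 1*0 = (-2641 + 8058) + 0 = 5417 + 0 = 5417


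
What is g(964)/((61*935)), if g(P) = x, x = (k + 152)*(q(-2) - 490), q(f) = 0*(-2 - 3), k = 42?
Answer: -19012/11407 ≈ -1.6667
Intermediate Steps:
q(f) = 0 (q(f) = 0*(-5) = 0)
x = -95060 (x = (42 + 152)*(0 - 490) = 194*(-490) = -95060)
g(P) = -95060
g(964)/((61*935)) = -95060/(61*935) = -95060/57035 = -95060*1/57035 = -19012/11407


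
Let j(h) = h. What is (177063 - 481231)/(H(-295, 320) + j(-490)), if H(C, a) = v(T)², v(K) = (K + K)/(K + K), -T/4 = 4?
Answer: 304168/489 ≈ 622.02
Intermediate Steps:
T = -16 (T = -4*4 = -16)
v(K) = 1 (v(K) = (2*K)/((2*K)) = (2*K)*(1/(2*K)) = 1)
H(C, a) = 1 (H(C, a) = 1² = 1)
(177063 - 481231)/(H(-295, 320) + j(-490)) = (177063 - 481231)/(1 - 490) = -304168/(-489) = -304168*(-1/489) = 304168/489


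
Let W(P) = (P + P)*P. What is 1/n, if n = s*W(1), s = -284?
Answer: -1/568 ≈ -0.0017606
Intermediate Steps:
W(P) = 2*P² (W(P) = (2*P)*P = 2*P²)
n = -568 (n = -568*1² = -568 ≈ -568.00)
1/n = 1/(-568) = -1/568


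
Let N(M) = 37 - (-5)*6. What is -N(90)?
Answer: -67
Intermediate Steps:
N(M) = 67 (N(M) = 37 - 1*(-30) = 37 + 30 = 67)
-N(90) = -1*67 = -67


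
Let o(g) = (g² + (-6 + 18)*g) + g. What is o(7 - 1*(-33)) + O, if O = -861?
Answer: 1259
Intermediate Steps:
o(g) = g² + 13*g (o(g) = (g² + 12*g) + g = g² + 13*g)
o(7 - 1*(-33)) + O = (7 - 1*(-33))*(13 + (7 - 1*(-33))) - 861 = (7 + 33)*(13 + (7 + 33)) - 861 = 40*(13 + 40) - 861 = 40*53 - 861 = 2120 - 861 = 1259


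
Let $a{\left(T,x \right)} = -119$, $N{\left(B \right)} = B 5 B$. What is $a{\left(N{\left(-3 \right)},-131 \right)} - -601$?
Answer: $482$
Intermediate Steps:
$N{\left(B \right)} = 5 B^{2}$ ($N{\left(B \right)} = 5 B B = 5 B^{2}$)
$a{\left(N{\left(-3 \right)},-131 \right)} - -601 = -119 - -601 = -119 + 601 = 482$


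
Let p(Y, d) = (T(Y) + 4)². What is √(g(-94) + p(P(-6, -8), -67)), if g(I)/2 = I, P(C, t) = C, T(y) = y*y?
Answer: 2*√353 ≈ 37.577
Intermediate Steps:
T(y) = y²
p(Y, d) = (4 + Y²)² (p(Y, d) = (Y² + 4)² = (4 + Y²)²)
g(I) = 2*I
√(g(-94) + p(P(-6, -8), -67)) = √(2*(-94) + (4 + (-6)²)²) = √(-188 + (4 + 36)²) = √(-188 + 40²) = √(-188 + 1600) = √1412 = 2*√353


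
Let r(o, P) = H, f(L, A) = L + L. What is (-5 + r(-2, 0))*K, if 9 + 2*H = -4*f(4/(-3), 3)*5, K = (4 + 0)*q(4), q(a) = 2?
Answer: 412/3 ≈ 137.33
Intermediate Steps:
f(L, A) = 2*L
K = 8 (K = (4 + 0)*2 = 4*2 = 8)
H = 133/6 (H = -9/2 + (-8*4/(-3)*5)/2 = -9/2 + (-8*4*(-1/3)*5)/2 = -9/2 + (-8*(-4)/3*5)/2 = -9/2 + (-4*(-8/3)*5)/2 = -9/2 + ((32/3)*5)/2 = -9/2 + (1/2)*(160/3) = -9/2 + 80/3 = 133/6 ≈ 22.167)
r(o, P) = 133/6
(-5 + r(-2, 0))*K = (-5 + 133/6)*8 = (103/6)*8 = 412/3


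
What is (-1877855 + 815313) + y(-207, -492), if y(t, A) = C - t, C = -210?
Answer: -1062545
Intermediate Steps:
y(t, A) = -210 - t
(-1877855 + 815313) + y(-207, -492) = (-1877855 + 815313) + (-210 - 1*(-207)) = -1062542 + (-210 + 207) = -1062542 - 3 = -1062545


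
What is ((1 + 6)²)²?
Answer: 2401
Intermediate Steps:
((1 + 6)²)² = (7²)² = 49² = 2401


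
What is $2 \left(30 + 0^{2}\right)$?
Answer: $60$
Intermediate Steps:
$2 \left(30 + 0^{2}\right) = 2 \left(30 + 0\right) = 2 \cdot 30 = 60$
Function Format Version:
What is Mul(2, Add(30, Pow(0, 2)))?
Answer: 60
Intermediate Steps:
Mul(2, Add(30, Pow(0, 2))) = Mul(2, Add(30, 0)) = Mul(2, 30) = 60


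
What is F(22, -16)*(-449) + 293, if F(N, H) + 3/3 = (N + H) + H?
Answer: 5232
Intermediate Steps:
F(N, H) = -1 + N + 2*H (F(N, H) = -1 + ((N + H) + H) = -1 + ((H + N) + H) = -1 + (N + 2*H) = -1 + N + 2*H)
F(22, -16)*(-449) + 293 = (-1 + 22 + 2*(-16))*(-449) + 293 = (-1 + 22 - 32)*(-449) + 293 = -11*(-449) + 293 = 4939 + 293 = 5232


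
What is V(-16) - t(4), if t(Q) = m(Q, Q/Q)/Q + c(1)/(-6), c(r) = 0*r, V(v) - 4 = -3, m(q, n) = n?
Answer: ¾ ≈ 0.75000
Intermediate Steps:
V(v) = 1 (V(v) = 4 - 3 = 1)
c(r) = 0
t(Q) = 1/Q (t(Q) = (Q/Q)/Q + 0/(-6) = 1/Q + 0*(-⅙) = 1/Q + 0 = 1/Q)
V(-16) - t(4) = 1 - 1/4 = 1 - 1*¼ = 1 - ¼ = ¾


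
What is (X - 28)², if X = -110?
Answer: 19044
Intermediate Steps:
(X - 28)² = (-110 - 28)² = (-138)² = 19044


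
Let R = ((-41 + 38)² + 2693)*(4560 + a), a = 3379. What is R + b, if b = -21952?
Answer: 21429226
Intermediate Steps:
R = 21451178 (R = ((-41 + 38)² + 2693)*(4560 + 3379) = ((-3)² + 2693)*7939 = (9 + 2693)*7939 = 2702*7939 = 21451178)
R + b = 21451178 - 21952 = 21429226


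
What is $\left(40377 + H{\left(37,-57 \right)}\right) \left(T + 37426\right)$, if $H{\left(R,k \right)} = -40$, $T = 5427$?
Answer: $1728561461$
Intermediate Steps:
$\left(40377 + H{\left(37,-57 \right)}\right) \left(T + 37426\right) = \left(40377 - 40\right) \left(5427 + 37426\right) = 40337 \cdot 42853 = 1728561461$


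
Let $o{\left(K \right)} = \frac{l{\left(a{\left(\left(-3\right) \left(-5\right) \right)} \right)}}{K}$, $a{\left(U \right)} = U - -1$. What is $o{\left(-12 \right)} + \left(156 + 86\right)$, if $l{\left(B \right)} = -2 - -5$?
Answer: $\frac{967}{4} \approx 241.75$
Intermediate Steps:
$a{\left(U \right)} = 1 + U$ ($a{\left(U \right)} = U + 1 = 1 + U$)
$l{\left(B \right)} = 3$ ($l{\left(B \right)} = -2 + 5 = 3$)
$o{\left(K \right)} = \frac{3}{K}$
$o{\left(-12 \right)} + \left(156 + 86\right) = \frac{3}{-12} + \left(156 + 86\right) = 3 \left(- \frac{1}{12}\right) + 242 = - \frac{1}{4} + 242 = \frac{967}{4}$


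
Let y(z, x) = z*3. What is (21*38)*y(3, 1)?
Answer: 7182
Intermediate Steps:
y(z, x) = 3*z
(21*38)*y(3, 1) = (21*38)*(3*3) = 798*9 = 7182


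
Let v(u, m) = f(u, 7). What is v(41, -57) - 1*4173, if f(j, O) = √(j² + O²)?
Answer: -4173 + √1730 ≈ -4131.4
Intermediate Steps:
f(j, O) = √(O² + j²)
v(u, m) = √(49 + u²) (v(u, m) = √(7² + u²) = √(49 + u²))
v(41, -57) - 1*4173 = √(49 + 41²) - 1*4173 = √(49 + 1681) - 4173 = √1730 - 4173 = -4173 + √1730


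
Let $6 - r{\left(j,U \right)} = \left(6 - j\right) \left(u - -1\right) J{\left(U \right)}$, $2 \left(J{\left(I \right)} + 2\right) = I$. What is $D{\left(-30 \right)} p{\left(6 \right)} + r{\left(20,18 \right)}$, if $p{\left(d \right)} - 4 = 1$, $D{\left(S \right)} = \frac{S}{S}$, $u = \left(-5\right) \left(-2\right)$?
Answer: $1089$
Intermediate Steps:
$u = 10$
$J{\left(I \right)} = -2 + \frac{I}{2}$
$D{\left(S \right)} = 1$
$p{\left(d \right)} = 5$ ($p{\left(d \right)} = 4 + 1 = 5$)
$r{\left(j,U \right)} = 6 - \left(-2 + \frac{U}{2}\right) \left(66 - 11 j\right)$ ($r{\left(j,U \right)} = 6 - \left(6 - j\right) \left(10 - -1\right) \left(-2 + \frac{U}{2}\right) = 6 - \left(6 - j\right) \left(10 + 1\right) \left(-2 + \frac{U}{2}\right) = 6 - \left(6 - j\right) 11 \left(-2 + \frac{U}{2}\right) = 6 - \left(66 - 11 j\right) \left(-2 + \frac{U}{2}\right) = 6 - \left(-2 + \frac{U}{2}\right) \left(66 - 11 j\right)$)
$D{\left(-30 \right)} p{\left(6 \right)} + r{\left(20,18 \right)} = 1 \cdot 5 + \left(138 - 594 + \frac{11}{2} \cdot 20 \left(-4 + 18\right)\right) = 5 + \left(138 - 594 + \frac{11}{2} \cdot 20 \cdot 14\right) = 5 + \left(138 - 594 + 1540\right) = 5 + 1084 = 1089$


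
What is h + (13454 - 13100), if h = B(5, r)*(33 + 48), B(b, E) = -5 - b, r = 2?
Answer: -456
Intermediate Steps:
h = -810 (h = (-5 - 1*5)*(33 + 48) = (-5 - 5)*81 = -10*81 = -810)
h + (13454 - 13100) = -810 + (13454 - 13100) = -810 + 354 = -456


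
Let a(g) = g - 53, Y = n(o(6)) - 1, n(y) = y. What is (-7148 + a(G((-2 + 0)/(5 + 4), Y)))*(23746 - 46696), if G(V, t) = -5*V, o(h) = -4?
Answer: 165237450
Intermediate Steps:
Y = -5 (Y = -4 - 1 = -5)
a(g) = -53 + g
(-7148 + a(G((-2 + 0)/(5 + 4), Y)))*(23746 - 46696) = (-7148 + (-53 - 5*(-2 + 0)/(5 + 4)))*(23746 - 46696) = (-7148 + (-53 - (-10)/9))*(-22950) = (-7148 + (-53 - 5*(-2/9)))*(-22950) = (-7148 + (-53 + 10/9))*(-22950) = (-7148 - 467/9)*(-22950) = -64799/9*(-22950) = 165237450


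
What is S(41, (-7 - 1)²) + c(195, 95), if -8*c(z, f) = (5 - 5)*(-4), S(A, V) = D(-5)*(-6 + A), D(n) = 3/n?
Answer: -21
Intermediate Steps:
S(A, V) = 18/5 - 3*A/5 (S(A, V) = (3/(-5))*(-6 + A) = (3*(-⅕))*(-6 + A) = -3*(-6 + A)/5 = 18/5 - 3*A/5)
c(z, f) = 0 (c(z, f) = -(5 - 5)*(-4)/8 = -0*(-4) = -⅛*0 = 0)
S(41, (-7 - 1)²) + c(195, 95) = (18/5 - ⅗*41) + 0 = (18/5 - 123/5) + 0 = -21 + 0 = -21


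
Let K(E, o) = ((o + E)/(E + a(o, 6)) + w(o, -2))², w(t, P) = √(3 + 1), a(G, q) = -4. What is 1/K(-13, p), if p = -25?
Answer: 289/5184 ≈ 0.055748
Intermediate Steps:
w(t, P) = 2 (w(t, P) = √4 = 2)
K(E, o) = (2 + (E + o)/(-4 + E))² (K(E, o) = ((o + E)/(E - 4) + 2)² = ((E + o)/(-4 + E) + 2)² = (2 + (E + o)/(-4 + E))²)
1/K(-13, p) = 1/((-8 - 25 + 3*(-13))²/(-4 - 13)²) = 1/((-8 - 25 - 39)²/(-17)²) = 1/((1/289)*(-72)²) = 1/((1/289)*5184) = 1/(5184/289) = 289/5184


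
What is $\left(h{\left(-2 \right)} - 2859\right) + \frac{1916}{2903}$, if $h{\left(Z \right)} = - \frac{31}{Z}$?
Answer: $- \frac{16505529}{5806} \approx -2842.8$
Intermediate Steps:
$\left(h{\left(-2 \right)} - 2859\right) + \frac{1916}{2903} = \left(- \frac{31}{-2} - 2859\right) + \frac{1916}{2903} = \left(\left(-31\right) \left(- \frac{1}{2}\right) - 2859\right) + 1916 \cdot \frac{1}{2903} = \left(\frac{31}{2} - 2859\right) + \frac{1916}{2903} = - \frac{5687}{2} + \frac{1916}{2903} = - \frac{16505529}{5806}$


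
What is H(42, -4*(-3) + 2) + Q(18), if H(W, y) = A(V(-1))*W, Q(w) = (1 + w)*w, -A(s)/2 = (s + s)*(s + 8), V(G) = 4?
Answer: -7722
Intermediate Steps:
A(s) = -4*s*(8 + s) (A(s) = -2*(s + s)*(s + 8) = -2*2*s*(8 + s) = -4*s*(8 + s))
Q(w) = w*(1 + w)
H(W, y) = -192*W (H(W, y) = (-4*4*(8 + 4))*W = (-4*4*12)*W = -192*W)
H(42, -4*(-3) + 2) + Q(18) = -192*42 + 18*(1 + 18) = -8064 + 18*19 = -8064 + 342 = -7722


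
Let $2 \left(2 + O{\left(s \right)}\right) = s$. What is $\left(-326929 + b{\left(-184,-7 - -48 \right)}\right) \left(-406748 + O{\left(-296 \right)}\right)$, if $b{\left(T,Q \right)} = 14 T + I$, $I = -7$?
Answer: $134077773776$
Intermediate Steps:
$O{\left(s \right)} = -2 + \frac{s}{2}$
$b{\left(T,Q \right)} = -7 + 14 T$ ($b{\left(T,Q \right)} = 14 T - 7 = -7 + 14 T$)
$\left(-326929 + b{\left(-184,-7 - -48 \right)}\right) \left(-406748 + O{\left(-296 \right)}\right) = \left(-326929 + \left(-7 + 14 \left(-184\right)\right)\right) \left(-406748 + \left(-2 + \frac{1}{2} \left(-296\right)\right)\right) = \left(-326929 - 2583\right) \left(-406748 - 150\right) = \left(-329512\right) \left(-406898\right) = 134077773776$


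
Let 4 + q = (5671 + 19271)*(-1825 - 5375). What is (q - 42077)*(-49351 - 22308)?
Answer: 12871710683979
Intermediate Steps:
q = -179582404 (q = -4 + (5671 + 19271)*(-1825 - 5375) = -4 + 24942*(-7200) = -4 - 179582400 = -179582404)
(q - 42077)*(-49351 - 22308) = (-179582404 - 42077)*(-49351 - 22308) = -179624481*(-71659) = 12871710683979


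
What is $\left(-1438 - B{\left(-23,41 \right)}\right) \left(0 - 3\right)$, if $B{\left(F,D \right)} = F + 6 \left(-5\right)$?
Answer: $4155$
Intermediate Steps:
$B{\left(F,D \right)} = -30 + F$ ($B{\left(F,D \right)} = F - 30 = -30 + F$)
$\left(-1438 - B{\left(-23,41 \right)}\right) \left(0 - 3\right) = \left(-1438 - \left(-30 - 23\right)\right) \left(0 - 3\right) = \left(-1438 - -53\right) \left(0 - 3\right) = \left(-1438 + 53\right) \left(-3\right) = \left(-1385\right) \left(-3\right) = 4155$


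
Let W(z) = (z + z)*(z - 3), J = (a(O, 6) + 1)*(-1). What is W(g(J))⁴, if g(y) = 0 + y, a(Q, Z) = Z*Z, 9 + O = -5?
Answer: 76765634560000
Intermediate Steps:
O = -14 (O = -9 - 5 = -14)
a(Q, Z) = Z²
J = -37 (J = (6² + 1)*(-1) = (36 + 1)*(-1) = 37*(-1) = -37)
g(y) = y
W(z) = 2*z*(-3 + z) (W(z) = (2*z)*(-3 + z) = 2*z*(-3 + z))
W(g(J))⁴ = (2*(-37)*(-3 - 37))⁴ = (2*(-37)*(-40))⁴ = 2960⁴ = 76765634560000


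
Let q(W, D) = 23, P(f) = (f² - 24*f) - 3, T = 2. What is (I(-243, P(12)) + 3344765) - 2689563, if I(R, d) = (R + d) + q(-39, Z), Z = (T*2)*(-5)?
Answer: 654835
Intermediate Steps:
P(f) = -3 + f² - 24*f
Z = -20 (Z = (2*2)*(-5) = 4*(-5) = -20)
I(R, d) = 23 + R + d (I(R, d) = (R + d) + 23 = 23 + R + d)
(I(-243, P(12)) + 3344765) - 2689563 = ((23 - 243 + (-3 + 12² - 24*12)) + 3344765) - 2689563 = ((23 - 243 + (-3 + 144 - 288)) + 3344765) - 2689563 = ((23 - 243 - 147) + 3344765) - 2689563 = (-367 + 3344765) - 2689563 = 3344398 - 2689563 = 654835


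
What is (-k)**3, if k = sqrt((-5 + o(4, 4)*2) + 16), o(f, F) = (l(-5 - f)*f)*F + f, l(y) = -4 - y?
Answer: -179*sqrt(179) ≈ -2394.9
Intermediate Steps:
o(f, F) = f + F*f*(1 + f) (o(f, F) = ((-4 - (-5 - f))*f)*F + f = ((-4 + (5 + f))*f)*F + f = ((1 + f)*f)*F + f = (f*(1 + f))*F + f = F*f*(1 + f) + f = f + F*f*(1 + f))
k = sqrt(179) (k = sqrt((-5 + (4*(1 + 4*(1 + 4)))*2) + 16) = sqrt((-5 + (4*(1 + 4*5))*2) + 16) = sqrt((-5 + (4*(1 + 20))*2) + 16) = sqrt((-5 + (4*21)*2) + 16) = sqrt((-5 + 84*2) + 16) = sqrt((-5 + 168) + 16) = sqrt(163 + 16) = sqrt(179) ≈ 13.379)
(-k)**3 = (-sqrt(179))**3 = -179*sqrt(179)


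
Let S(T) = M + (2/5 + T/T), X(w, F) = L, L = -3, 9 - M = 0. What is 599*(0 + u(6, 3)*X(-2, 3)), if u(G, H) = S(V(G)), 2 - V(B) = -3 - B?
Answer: -93444/5 ≈ -18689.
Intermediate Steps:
M = 9 (M = 9 - 1*0 = 9 + 0 = 9)
X(w, F) = -3
V(B) = 5 + B (V(B) = 2 - (-3 - B) = 2 + (3 + B) = 5 + B)
S(T) = 52/5 (S(T) = 9 + (2/5 + T/T) = 9 + (2*(1/5) + 1) = 9 + (2/5 + 1) = 9 + 7/5 = 52/5)
u(G, H) = 52/5
599*(0 + u(6, 3)*X(-2, 3)) = 599*(0 + (52/5)*(-3)) = 599*(0 - 156/5) = 599*(-156/5) = -93444/5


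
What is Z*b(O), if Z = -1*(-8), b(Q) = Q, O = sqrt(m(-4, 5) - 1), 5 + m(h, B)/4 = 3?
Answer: 24*I ≈ 24.0*I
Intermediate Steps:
m(h, B) = -8 (m(h, B) = -20 + 4*3 = -20 + 12 = -8)
O = 3*I (O = sqrt(-8 - 1) = sqrt(-9) = 3*I ≈ 3.0*I)
Z = 8
Z*b(O) = 8*(3*I) = 24*I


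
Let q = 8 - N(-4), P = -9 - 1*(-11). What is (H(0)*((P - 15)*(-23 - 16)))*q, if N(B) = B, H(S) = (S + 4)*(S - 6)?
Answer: -146016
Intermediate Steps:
H(S) = (-6 + S)*(4 + S) (H(S) = (4 + S)*(-6 + S) = (-6 + S)*(4 + S))
P = 2 (P = -9 + 11 = 2)
q = 12 (q = 8 - 1*(-4) = 8 + 4 = 12)
(H(0)*((P - 15)*(-23 - 16)))*q = ((-24 + 0² - 2*0)*((2 - 15)*(-23 - 16)))*12 = ((-24 + 0 + 0)*(-13*(-39)))*12 = -24*507*12 = -12168*12 = -146016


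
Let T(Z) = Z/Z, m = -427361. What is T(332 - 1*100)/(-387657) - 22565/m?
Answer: 8747052844/165669483177 ≈ 0.052798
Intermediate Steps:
T(Z) = 1
T(332 - 1*100)/(-387657) - 22565/m = 1/(-387657) - 22565/(-427361) = 1*(-1/387657) - 22565*(-1/427361) = -1/387657 + 22565/427361 = 8747052844/165669483177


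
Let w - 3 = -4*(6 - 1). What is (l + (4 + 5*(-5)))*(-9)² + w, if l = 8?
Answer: -1070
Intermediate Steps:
w = -17 (w = 3 - 4*(6 - 1) = 3 - 4*5 = 3 - 20 = -17)
(l + (4 + 5*(-5)))*(-9)² + w = (8 + (4 + 5*(-5)))*(-9)² - 17 = (8 + (4 - 25))*81 - 17 = (8 - 21)*81 - 17 = -13*81 - 17 = -1053 - 17 = -1070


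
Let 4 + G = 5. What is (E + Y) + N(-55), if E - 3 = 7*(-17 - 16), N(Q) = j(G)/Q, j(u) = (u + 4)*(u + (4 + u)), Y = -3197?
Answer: -37681/11 ≈ -3425.5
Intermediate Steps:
G = 1 (G = -4 + 5 = 1)
j(u) = (4 + u)*(4 + 2*u)
N(Q) = 30/Q (N(Q) = (16 + 2*1**2 + 12*1)/Q = (16 + 2*1 + 12)/Q = (16 + 2 + 12)/Q = 30/Q)
E = -228 (E = 3 + 7*(-17 - 16) = 3 + 7*(-33) = 3 - 231 = -228)
(E + Y) + N(-55) = (-228 - 3197) + 30/(-55) = -3425 + 30*(-1/55) = -3425 - 6/11 = -37681/11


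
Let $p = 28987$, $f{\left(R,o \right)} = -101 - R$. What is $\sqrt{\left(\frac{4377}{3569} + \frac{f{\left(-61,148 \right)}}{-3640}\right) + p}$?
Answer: $\frac{\sqrt{3057719829089471}}{324779} \approx 170.26$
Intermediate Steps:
$\sqrt{\left(\frac{4377}{3569} + \frac{f{\left(-61,148 \right)}}{-3640}\right) + p} = \sqrt{\left(\frac{4377}{3569} + \frac{-101 - -61}{-3640}\right) + 28987} = \sqrt{\left(4377 \cdot \frac{1}{3569} + \left(-101 + 61\right) \left(- \frac{1}{3640}\right)\right) + 28987} = \sqrt{\left(\frac{4377}{3569} - - \frac{1}{91}\right) + 28987} = \sqrt{\left(\frac{4377}{3569} + \frac{1}{91}\right) + 28987} = \sqrt{\frac{401876}{324779} + 28987} = \sqrt{\frac{9414770749}{324779}} = \frac{\sqrt{3057719829089471}}{324779}$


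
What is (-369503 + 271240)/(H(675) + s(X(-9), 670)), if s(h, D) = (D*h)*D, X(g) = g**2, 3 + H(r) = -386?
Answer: -8933/3305501 ≈ -0.0027025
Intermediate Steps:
H(r) = -389 (H(r) = -3 - 386 = -389)
s(h, D) = h*D**2
(-369503 + 271240)/(H(675) + s(X(-9), 670)) = (-369503 + 271240)/(-389 + (-9)**2*670**2) = -98263/(-389 + 81*448900) = -98263/(-389 + 36360900) = -98263/36360511 = -98263*1/36360511 = -8933/3305501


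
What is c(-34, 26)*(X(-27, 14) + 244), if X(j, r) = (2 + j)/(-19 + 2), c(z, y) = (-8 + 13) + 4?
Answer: 37557/17 ≈ 2209.2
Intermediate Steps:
c(z, y) = 9 (c(z, y) = 5 + 4 = 9)
X(j, r) = -2/17 - j/17 (X(j, r) = (2 + j)/(-17) = (2 + j)*(-1/17) = -2/17 - j/17)
c(-34, 26)*(X(-27, 14) + 244) = 9*((-2/17 - 1/17*(-27)) + 244) = 9*((-2/17 + 27/17) + 244) = 9*(25/17 + 244) = 9*(4173/17) = 37557/17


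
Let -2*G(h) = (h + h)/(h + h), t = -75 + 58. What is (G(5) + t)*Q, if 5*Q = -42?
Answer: 147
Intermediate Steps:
Q = -42/5 (Q = (1/5)*(-42) = -42/5 ≈ -8.4000)
t = -17
G(h) = -1/2 (G(h) = -(h + h)/(2*(h + h)) = -2*h/(2*(2*h)) = -2*h*1/(2*h)/2 = -1/2*1 = -1/2)
(G(5) + t)*Q = (-1/2 - 17)*(-42/5) = -35/2*(-42/5) = 147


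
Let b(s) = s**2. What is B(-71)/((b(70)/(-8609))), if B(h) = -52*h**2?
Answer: 564173597/1225 ≈ 4.6055e+5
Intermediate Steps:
B(-71)/((b(70)/(-8609))) = (-52*(-71)**2)/((70**2/(-8609))) = (-52*5041)/((4900*(-1/8609))) = -262132/(-4900/8609) = -262132*(-8609/4900) = 564173597/1225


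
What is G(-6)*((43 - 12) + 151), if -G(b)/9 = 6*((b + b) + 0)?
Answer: 117936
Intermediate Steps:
G(b) = -108*b (G(b) = -54*((b + b) + 0) = -54*(2*b + 0) = -54*2*b = -108*b)
G(-6)*((43 - 12) + 151) = (-108*(-6))*((43 - 12) + 151) = 648*(31 + 151) = 648*182 = 117936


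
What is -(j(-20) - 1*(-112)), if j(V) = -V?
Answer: -132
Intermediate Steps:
-(j(-20) - 1*(-112)) = -(-1*(-20) - 1*(-112)) = -(20 + 112) = -1*132 = -132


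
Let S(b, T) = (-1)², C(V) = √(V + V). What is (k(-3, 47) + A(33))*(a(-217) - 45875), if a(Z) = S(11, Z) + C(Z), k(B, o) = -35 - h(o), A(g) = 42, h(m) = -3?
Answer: -458740 + 10*I*√434 ≈ -4.5874e+5 + 208.33*I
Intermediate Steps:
C(V) = √2*√V (C(V) = √(2*V) = √2*√V)
S(b, T) = 1
k(B, o) = -32 (k(B, o) = -35 - 1*(-3) = -35 + 3 = -32)
a(Z) = 1 + √2*√Z
(k(-3, 47) + A(33))*(a(-217) - 45875) = (-32 + 42)*((1 + √2*√(-217)) - 45875) = 10*((1 + √2*(I*√217)) - 45875) = 10*((1 + I*√434) - 45875) = 10*(-45874 + I*√434) = -458740 + 10*I*√434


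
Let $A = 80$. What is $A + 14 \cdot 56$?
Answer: $864$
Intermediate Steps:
$A + 14 \cdot 56 = 80 + 14 \cdot 56 = 80 + 784 = 864$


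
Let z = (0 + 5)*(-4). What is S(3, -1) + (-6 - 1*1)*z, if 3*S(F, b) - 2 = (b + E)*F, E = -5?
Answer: 404/3 ≈ 134.67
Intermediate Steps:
S(F, b) = ⅔ + F*(-5 + b)/3 (S(F, b) = ⅔ + ((b - 5)*F)/3 = ⅔ + ((-5 + b)*F)/3 = ⅔ + (F*(-5 + b))/3 = ⅔ + F*(-5 + b)/3)
z = -20 (z = 5*(-4) = -20)
S(3, -1) + (-6 - 1*1)*z = (⅔ - 5/3*3 + (⅓)*3*(-1)) + (-6 - 1*1)*(-20) = (⅔ - 5 - 1) + (-6 - 1)*(-20) = -16/3 - 7*(-20) = -16/3 + 140 = 404/3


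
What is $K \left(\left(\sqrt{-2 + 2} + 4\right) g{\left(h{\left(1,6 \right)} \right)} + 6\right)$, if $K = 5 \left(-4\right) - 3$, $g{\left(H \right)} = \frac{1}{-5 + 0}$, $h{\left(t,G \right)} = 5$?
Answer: $- \frac{598}{5} \approx -119.6$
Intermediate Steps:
$g{\left(H \right)} = - \frac{1}{5}$ ($g{\left(H \right)} = \frac{1}{-5} = - \frac{1}{5}$)
$K = -23$ ($K = -20 - 3 = -23$)
$K \left(\left(\sqrt{-2 + 2} + 4\right) g{\left(h{\left(1,6 \right)} \right)} + 6\right) = - 23 \left(\left(\sqrt{-2 + 2} + 4\right) \left(- \frac{1}{5}\right) + 6\right) = - 23 \left(\left(\sqrt{0} + 4\right) \left(- \frac{1}{5}\right) + 6\right) = - 23 \left(\left(0 + 4\right) \left(- \frac{1}{5}\right) + 6\right) = - 23 \left(4 \left(- \frac{1}{5}\right) + 6\right) = - 23 \left(- \frac{4}{5} + 6\right) = \left(-23\right) \frac{26}{5} = - \frac{598}{5}$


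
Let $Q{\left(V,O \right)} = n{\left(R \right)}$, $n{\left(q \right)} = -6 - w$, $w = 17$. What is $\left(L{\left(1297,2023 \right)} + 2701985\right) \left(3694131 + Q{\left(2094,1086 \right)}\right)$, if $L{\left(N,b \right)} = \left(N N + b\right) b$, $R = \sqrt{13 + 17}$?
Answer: $12596551137332668$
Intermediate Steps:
$R = \sqrt{30} \approx 5.4772$
$n{\left(q \right)} = -23$ ($n{\left(q \right)} = -6 - 17 = -23$)
$Q{\left(V,O \right)} = -23$
$L{\left(N,b \right)} = b \left(b + N^{2}\right)$ ($L{\left(N,b \right)} = \left(N^{2} + b\right) b = \left(b + N^{2}\right) b = b \left(b + N^{2}\right)$)
$\left(L{\left(1297,2023 \right)} + 2701985\right) \left(3694131 + Q{\left(2094,1086 \right)}\right) = \left(2023 \left(2023 + 1297^{2}\right) + 2701985\right) \left(3694131 - 23\right) = \left(2023 \left(2023 + 1682209\right) + 2701985\right) 3694108 = \left(2023 \cdot 1684232 + 2701985\right) 3694108 = \left(3407201336 + 2701985\right) 3694108 = 3409903321 \cdot 3694108 = 12596551137332668$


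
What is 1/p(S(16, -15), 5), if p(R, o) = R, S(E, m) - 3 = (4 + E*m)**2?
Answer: 1/55699 ≈ 1.7954e-5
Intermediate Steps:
S(E, m) = 3 + (4 + E*m)**2
1/p(S(16, -15), 5) = 1/(3 + (4 + 16*(-15))**2) = 1/(3 + (4 - 240)**2) = 1/(3 + (-236)**2) = 1/(3 + 55696) = 1/55699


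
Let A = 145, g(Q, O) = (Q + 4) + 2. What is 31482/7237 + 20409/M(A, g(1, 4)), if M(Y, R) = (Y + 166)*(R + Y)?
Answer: 1635917037/342107464 ≈ 4.7819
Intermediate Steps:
g(Q, O) = 6 + Q (g(Q, O) = (4 + Q) + 2 = 6 + Q)
M(Y, R) = (166 + Y)*(R + Y)
31482/7237 + 20409/M(A, g(1, 4)) = 31482/7237 + 20409/(145² + 166*(6 + 1) + 166*145 + (6 + 1)*145) = 31482*(1/7237) + 20409/(21025 + 166*7 + 24070 + 7*145) = 31482/7237 + 20409/(21025 + 1162 + 24070 + 1015) = 31482/7237 + 20409/47272 = 1635917037/342107464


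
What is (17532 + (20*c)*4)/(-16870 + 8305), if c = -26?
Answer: -15452/8565 ≈ -1.8041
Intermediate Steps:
(17532 + (20*c)*4)/(-16870 + 8305) = (17532 + (20*(-26))*4)/(-16870 + 8305) = (17532 - 520*4)/(-8565) = (17532 - 2080)*(-1/8565) = 15452*(-1/8565) = -15452/8565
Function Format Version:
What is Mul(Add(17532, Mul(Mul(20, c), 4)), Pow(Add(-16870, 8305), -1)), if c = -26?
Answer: Rational(-15452, 8565) ≈ -1.8041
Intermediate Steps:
Mul(Add(17532, Mul(Mul(20, c), 4)), Pow(Add(-16870, 8305), -1)) = Mul(Add(17532, Mul(Mul(20, -26), 4)), Pow(Add(-16870, 8305), -1)) = Mul(Add(17532, Mul(-520, 4)), Pow(-8565, -1)) = Mul(Add(17532, -2080), Rational(-1, 8565)) = Mul(15452, Rational(-1, 8565)) = Rational(-15452, 8565)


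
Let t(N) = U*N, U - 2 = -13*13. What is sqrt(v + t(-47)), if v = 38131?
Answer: 22*sqrt(95) ≈ 214.43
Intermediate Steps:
U = -167 (U = 2 - 13*13 = 2 - 169 = -167)
t(N) = -167*N
sqrt(v + t(-47)) = sqrt(38131 - 167*(-47)) = sqrt(38131 + 7849) = sqrt(45980) = 22*sqrt(95)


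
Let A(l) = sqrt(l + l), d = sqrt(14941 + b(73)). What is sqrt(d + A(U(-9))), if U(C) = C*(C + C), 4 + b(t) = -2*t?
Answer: sqrt(18 + sqrt(14791)) ≈ 11.816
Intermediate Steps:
b(t) = -4 - 2*t
U(C) = 2*C**2 (U(C) = C*(2*C) = 2*C**2)
d = sqrt(14791) (d = sqrt(14941 + (-4 - 2*73)) = sqrt(14941 + (-4 - 146)) = sqrt(14941 - 150) = sqrt(14791) ≈ 121.62)
A(l) = sqrt(2)*sqrt(l) (A(l) = sqrt(2*l) = sqrt(2)*sqrt(l))
sqrt(d + A(U(-9))) = sqrt(sqrt(14791) + sqrt(2)*sqrt(2*(-9)**2)) = sqrt(sqrt(14791) + sqrt(2)*sqrt(2*81)) = sqrt(sqrt(14791) + sqrt(2)*sqrt(162)) = sqrt(sqrt(14791) + sqrt(2)*(9*sqrt(2))) = sqrt(sqrt(14791) + 18) = sqrt(18 + sqrt(14791))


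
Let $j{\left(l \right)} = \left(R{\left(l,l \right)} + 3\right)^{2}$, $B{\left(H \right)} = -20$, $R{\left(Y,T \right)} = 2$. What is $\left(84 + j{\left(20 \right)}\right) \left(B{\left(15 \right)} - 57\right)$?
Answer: $-8393$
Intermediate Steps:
$j{\left(l \right)} = 25$ ($j{\left(l \right)} = \left(2 + 3\right)^{2} = 5^{2} = 25$)
$\left(84 + j{\left(20 \right)}\right) \left(B{\left(15 \right)} - 57\right) = \left(84 + 25\right) \left(-20 - 57\right) = 109 \left(-77\right) = -8393$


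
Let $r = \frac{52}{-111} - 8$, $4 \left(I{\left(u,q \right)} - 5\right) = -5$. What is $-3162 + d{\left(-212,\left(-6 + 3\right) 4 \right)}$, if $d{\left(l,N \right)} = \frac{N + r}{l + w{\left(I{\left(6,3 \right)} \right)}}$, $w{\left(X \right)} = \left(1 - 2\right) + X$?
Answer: $- \frac{293762846}{92907} \approx -3161.9$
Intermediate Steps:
$I{\left(u,q \right)} = \frac{15}{4}$ ($I{\left(u,q \right)} = 5 + \frac{1}{4} \left(-5\right) = 5 - \frac{5}{4} = \frac{15}{4}$)
$w{\left(X \right)} = -1 + X$
$r = - \frac{940}{111}$ ($r = 52 \left(- \frac{1}{111}\right) - 8 = - \frac{52}{111} - 8 = - \frac{940}{111} \approx -8.4685$)
$d{\left(l,N \right)} = \frac{- \frac{940}{111} + N}{\frac{11}{4} + l}$ ($d{\left(l,N \right)} = \frac{N - \frac{940}{111}}{l + \left(-1 + \frac{15}{4}\right)} = \frac{- \frac{940}{111} + N}{l + \frac{11}{4}} = \frac{- \frac{940}{111} + N}{\frac{11}{4} + l}$)
$-3162 + d{\left(-212,\left(-6 + 3\right) 4 \right)} = -3162 + \frac{4 \left(-940 + 111 \left(-6 + 3\right) 4\right)}{111 \left(11 + 4 \left(-212\right)\right)} = -3162 + \frac{4 \left(-940 + 111 \left(\left(-3\right) 4\right)\right)}{111 \left(11 - 848\right)} = -3162 + \frac{4 \left(-940 + 111 \left(-12\right)\right)}{111 \left(-837\right)} = -3162 + \frac{4}{111} \left(- \frac{1}{837}\right) \left(-940 - 1332\right) = -3162 + \frac{4}{111} \left(- \frac{1}{837}\right) \left(-2272\right) = -3162 + \frac{9088}{92907} = - \frac{293762846}{92907}$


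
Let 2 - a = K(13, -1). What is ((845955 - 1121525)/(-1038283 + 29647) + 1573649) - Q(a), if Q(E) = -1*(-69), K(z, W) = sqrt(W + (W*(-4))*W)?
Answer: 793584856225/504318 ≈ 1.5736e+6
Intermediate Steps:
K(z, W) = sqrt(W - 4*W**2) (K(z, W) = sqrt(W + (-4*W)*W) = sqrt(W - 4*W**2))
a = 2 - I*sqrt(5) (a = 2 - sqrt(-(1 - 4*(-1))) = 2 - sqrt(-(1 + 4)) = 2 - sqrt(-1*5) = 2 - sqrt(-5) = 2 - I*sqrt(5) ≈ 2.0 - 2.2361*I)
Q(E) = 69
((845955 - 1121525)/(-1038283 + 29647) + 1573649) - Q(a) = ((845955 - 1121525)/(-1038283 + 29647) + 1573649) - 1*69 = (-275570/(-1008636) + 1573649) - 69 = (-275570*(-1/1008636) + 1573649) - 69 = (137785/504318 + 1573649) - 69 = 793619654167/504318 - 69 = 793584856225/504318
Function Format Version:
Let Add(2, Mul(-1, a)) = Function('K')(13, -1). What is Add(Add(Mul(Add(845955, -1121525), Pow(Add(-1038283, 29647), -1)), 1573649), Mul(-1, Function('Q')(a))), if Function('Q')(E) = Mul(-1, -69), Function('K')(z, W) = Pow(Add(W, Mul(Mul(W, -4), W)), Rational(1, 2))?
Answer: Rational(793584856225, 504318) ≈ 1.5736e+6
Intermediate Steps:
Function('K')(z, W) = Pow(Add(W, Mul(-4, Pow(W, 2))), Rational(1, 2)) (Function('K')(z, W) = Pow(Add(W, Mul(Mul(-4, W), W)), Rational(1, 2)) = Pow(Add(W, Mul(-4, Pow(W, 2))), Rational(1, 2)))
a = Add(2, Mul(-1, I, Pow(5, Rational(1, 2)))) (a = Add(2, Mul(-1, Pow(Mul(-1, Add(1, Mul(-4, -1))), Rational(1, 2)))) = Add(2, Mul(-1, Pow(Mul(-1, Add(1, 4)), Rational(1, 2)))) = Add(2, Mul(-1, Pow(Mul(-1, 5), Rational(1, 2)))) = Add(2, Mul(-1, Pow(-5, Rational(1, 2)))) = Add(2, Mul(-1, Mul(I, Pow(5, Rational(1, 2))))) = Add(2, Mul(-1, I, Pow(5, Rational(1, 2)))) ≈ Add(2.0000, Mul(-2.2361, I)))
Function('Q')(E) = 69
Add(Add(Mul(Add(845955, -1121525), Pow(Add(-1038283, 29647), -1)), 1573649), Mul(-1, Function('Q')(a))) = Add(Add(Mul(Add(845955, -1121525), Pow(Add(-1038283, 29647), -1)), 1573649), Mul(-1, 69)) = Add(Add(Mul(-275570, Pow(-1008636, -1)), 1573649), -69) = Add(Add(Mul(-275570, Rational(-1, 1008636)), 1573649), -69) = Add(Add(Rational(137785, 504318), 1573649), -69) = Add(Rational(793619654167, 504318), -69) = Rational(793584856225, 504318)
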